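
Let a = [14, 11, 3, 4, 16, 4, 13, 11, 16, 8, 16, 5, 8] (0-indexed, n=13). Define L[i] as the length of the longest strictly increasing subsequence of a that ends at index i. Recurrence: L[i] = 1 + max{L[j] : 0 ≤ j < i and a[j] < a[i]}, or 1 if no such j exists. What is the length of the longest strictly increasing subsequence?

   i    0    1    2    3    4    5    6    7    8    9   10   11   12
a[i]   14   11    3    4   16    4   13   11   16    8   16    5    8
L[i]    1    1    1    2    3    2    3    3    4    3    4    3    4

4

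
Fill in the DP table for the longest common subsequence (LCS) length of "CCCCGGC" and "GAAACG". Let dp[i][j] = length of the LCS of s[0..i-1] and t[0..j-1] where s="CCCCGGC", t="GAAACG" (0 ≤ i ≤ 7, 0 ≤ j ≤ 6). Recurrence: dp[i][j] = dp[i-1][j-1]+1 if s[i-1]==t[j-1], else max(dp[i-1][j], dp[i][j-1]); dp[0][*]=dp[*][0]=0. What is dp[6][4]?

1

   ''  G  A  A  A  C  G
''  0  0  0  0  0  0  0
 C  0  0  0  0  0  1  1
 C  0  0  0  0  0  1  1
 C  0  0  0  0  0  1  1
 C  0  0  0  0  0  1  1
 G  0  1  1  1  1  1  2
 G  0  1  1  1  1  1  2
 C  0  1  1  1  1  2  2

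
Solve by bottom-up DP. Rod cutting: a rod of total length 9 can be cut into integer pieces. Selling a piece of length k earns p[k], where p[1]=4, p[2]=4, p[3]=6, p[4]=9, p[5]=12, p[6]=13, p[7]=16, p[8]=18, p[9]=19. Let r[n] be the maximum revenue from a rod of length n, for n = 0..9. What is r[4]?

   n    0    1    2    3    4    5    6    7    8    9
r[n]    0    4    8   12   16   20   24   28   32   36

16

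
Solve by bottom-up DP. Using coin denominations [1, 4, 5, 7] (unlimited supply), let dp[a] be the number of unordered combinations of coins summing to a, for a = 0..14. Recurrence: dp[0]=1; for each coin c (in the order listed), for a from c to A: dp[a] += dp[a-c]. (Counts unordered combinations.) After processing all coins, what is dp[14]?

after  coin     0     1     2     3     4     5     6     7     8     9    10    11    12    13    14
          1     1     1     1     1     1     1     1     1     1     1     1     1     1     1     1
          4     1     1     1     1     2     2     2     2     3     3     3     3     4     4     4
          5     1     1     1     1     2     3     3     3     4     5     6     6     7     8     9
          7     1     1     1     1     2     3     3     4     5     6     7     8    10    11    13

13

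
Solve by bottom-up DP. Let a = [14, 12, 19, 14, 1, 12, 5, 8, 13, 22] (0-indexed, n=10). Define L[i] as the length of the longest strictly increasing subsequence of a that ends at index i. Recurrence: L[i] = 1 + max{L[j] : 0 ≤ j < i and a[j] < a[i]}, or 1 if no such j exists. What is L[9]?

   i    0    1    2    3    4    5    6    7    8    9
a[i]   14   12   19   14    1   12    5    8   13   22
L[i]    1    1    2    2    1    2    2    3    4    5

5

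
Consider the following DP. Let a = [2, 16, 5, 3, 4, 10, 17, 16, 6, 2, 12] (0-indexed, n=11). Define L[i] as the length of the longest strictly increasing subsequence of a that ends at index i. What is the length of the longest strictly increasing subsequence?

   i    0    1    2    3    4    5    6    7    8    9   10
a[i]    2   16    5    3    4   10   17   16    6    2   12
L[i]    1    2    2    2    3    4    5    5    4    1    5

5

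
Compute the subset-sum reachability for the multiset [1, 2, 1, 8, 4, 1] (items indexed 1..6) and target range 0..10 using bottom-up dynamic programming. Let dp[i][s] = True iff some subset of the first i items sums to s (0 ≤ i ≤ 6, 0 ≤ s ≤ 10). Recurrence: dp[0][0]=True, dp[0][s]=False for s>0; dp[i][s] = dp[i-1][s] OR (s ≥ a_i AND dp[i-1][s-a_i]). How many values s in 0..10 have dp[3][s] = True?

5

i\s   0   1   2   3   4   5   6   7   8   9  10
  0   T   F   F   F   F   F   F   F   F   F   F
  1   T   T   F   F   F   F   F   F   F   F   F
  2   T   T   T   T   F   F   F   F   F   F   F
  3   T   T   T   T   T   F   F   F   F   F   F
  4   T   T   T   T   T   F   F   F   T   T   T
  5   T   T   T   T   T   T   T   T   T   T   T
  6   T   T   T   T   T   T   T   T   T   T   T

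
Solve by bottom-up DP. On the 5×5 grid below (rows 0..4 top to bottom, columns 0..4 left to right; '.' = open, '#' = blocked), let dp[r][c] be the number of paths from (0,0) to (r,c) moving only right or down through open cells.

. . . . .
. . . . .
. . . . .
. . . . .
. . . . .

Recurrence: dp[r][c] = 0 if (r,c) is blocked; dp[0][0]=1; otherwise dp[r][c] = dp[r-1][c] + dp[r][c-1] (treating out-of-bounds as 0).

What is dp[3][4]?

35

r\c   0   1   2   3   4
  0   1   1   1   1   1
  1   1   2   3   4   5
  2   1   3   6  10  15
  3   1   4  10  20  35
  4   1   5  15  35  70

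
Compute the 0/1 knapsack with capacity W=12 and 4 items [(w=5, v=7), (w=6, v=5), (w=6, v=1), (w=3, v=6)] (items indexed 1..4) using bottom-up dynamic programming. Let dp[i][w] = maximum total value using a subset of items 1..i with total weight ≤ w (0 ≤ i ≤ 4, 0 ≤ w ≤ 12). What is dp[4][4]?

6

i\w   0   1   2   3   4   5   6   7   8   9  10  11  12
  0   0   0   0   0   0   0   0   0   0   0   0   0   0
  1   0   0   0   0   0   7   7   7   7   7   7   7   7
  2   0   0   0   0   0   7   7   7   7   7   7  12  12
  3   0   0   0   0   0   7   7   7   7   7   7  12  12
  4   0   0   0   6   6   7   7   7  13  13  13  13  13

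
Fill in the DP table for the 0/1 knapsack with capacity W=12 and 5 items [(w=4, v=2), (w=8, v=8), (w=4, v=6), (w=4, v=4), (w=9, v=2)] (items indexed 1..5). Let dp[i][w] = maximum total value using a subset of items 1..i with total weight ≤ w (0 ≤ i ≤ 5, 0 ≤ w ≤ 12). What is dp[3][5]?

6

i\w   0   1   2   3   4   5   6   7   8   9  10  11  12
  0   0   0   0   0   0   0   0   0   0   0   0   0   0
  1   0   0   0   0   2   2   2   2   2   2   2   2   2
  2   0   0   0   0   2   2   2   2   8   8   8   8  10
  3   0   0   0   0   6   6   6   6   8   8   8   8  14
  4   0   0   0   0   6   6   6   6  10  10  10  10  14
  5   0   0   0   0   6   6   6   6  10  10  10  10  14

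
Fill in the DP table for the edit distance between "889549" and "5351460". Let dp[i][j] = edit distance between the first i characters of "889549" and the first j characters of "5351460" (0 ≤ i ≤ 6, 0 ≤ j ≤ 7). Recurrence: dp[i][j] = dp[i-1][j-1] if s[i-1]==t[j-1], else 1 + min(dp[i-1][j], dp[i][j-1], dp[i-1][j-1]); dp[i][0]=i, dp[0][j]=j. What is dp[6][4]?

   ''  5  3  5  1  4  6  0
''  0  1  2  3  4  5  6  7
 8  1  1  2  3  4  5  6  7
 8  2  2  2  3  4  5  6  7
 9  3  3  3  3  4  5  6  7
 5  4  3  4  3  4  5  6  7
 4  5  4  4  4  4  4  5  6
 9  6  5  5  5  5  5  5  6

5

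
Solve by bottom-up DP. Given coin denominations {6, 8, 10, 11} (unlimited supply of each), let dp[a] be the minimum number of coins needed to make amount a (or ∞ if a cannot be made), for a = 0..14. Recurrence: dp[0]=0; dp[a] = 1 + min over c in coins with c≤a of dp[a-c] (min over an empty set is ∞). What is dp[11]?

1

 a  0  1  2  3  4  5  6  7  8  9 10 11 12 13 14
dp  0  -  -  -  -  -  1  -  1  -  1  1  2  -  2
(- denotes ∞ / unreachable)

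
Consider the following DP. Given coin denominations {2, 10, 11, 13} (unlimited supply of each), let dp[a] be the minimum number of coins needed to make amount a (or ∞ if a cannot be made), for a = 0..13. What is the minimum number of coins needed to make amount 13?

1

 a  0  1  2  3  4  5  6  7  8  9 10 11 12 13
dp  0  -  1  -  2  -  3  -  4  -  1  1  2  1
(- denotes ∞ / unreachable)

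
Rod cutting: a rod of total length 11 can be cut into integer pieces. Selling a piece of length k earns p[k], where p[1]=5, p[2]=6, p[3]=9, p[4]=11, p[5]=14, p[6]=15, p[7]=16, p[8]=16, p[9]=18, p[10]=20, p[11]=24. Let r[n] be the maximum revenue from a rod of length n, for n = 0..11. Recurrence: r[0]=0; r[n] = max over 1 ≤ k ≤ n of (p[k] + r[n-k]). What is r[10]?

   n    0    1    2    3    4    5    6    7    8    9   10   11
r[n]    0    5   10   15   20   25   30   35   40   45   50   55

50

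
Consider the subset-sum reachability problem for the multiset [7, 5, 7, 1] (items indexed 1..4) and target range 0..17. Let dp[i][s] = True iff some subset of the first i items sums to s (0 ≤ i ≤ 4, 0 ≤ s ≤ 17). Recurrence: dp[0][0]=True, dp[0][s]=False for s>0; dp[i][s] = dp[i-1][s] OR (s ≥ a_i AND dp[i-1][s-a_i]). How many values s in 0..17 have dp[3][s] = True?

5

i\s   0   1   2   3   4   5   6   7   8   9  10  11  12  13  14  15  16  17
  0   T   F   F   F   F   F   F   F   F   F   F   F   F   F   F   F   F   F
  1   T   F   F   F   F   F   F   T   F   F   F   F   F   F   F   F   F   F
  2   T   F   F   F   F   T   F   T   F   F   F   F   T   F   F   F   F   F
  3   T   F   F   F   F   T   F   T   F   F   F   F   T   F   T   F   F   F
  4   T   T   F   F   F   T   T   T   T   F   F   F   T   T   T   T   F   F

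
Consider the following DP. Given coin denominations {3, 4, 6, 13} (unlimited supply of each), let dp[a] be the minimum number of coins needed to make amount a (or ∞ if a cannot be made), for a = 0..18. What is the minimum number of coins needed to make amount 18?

3

 a  0  1  2  3  4  5  6  7  8  9 10 11 12 13 14 15 16 17 18
dp  0  -  -  1  1  -  1  2  2  2  2  3  2  1  3  3  2  2  3
(- denotes ∞ / unreachable)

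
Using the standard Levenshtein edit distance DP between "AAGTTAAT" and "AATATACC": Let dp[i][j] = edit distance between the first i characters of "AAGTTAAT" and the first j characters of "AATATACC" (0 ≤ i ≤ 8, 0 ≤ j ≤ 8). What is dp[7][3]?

4

   ''  A  A  T  A  T  A  C  C
''  0  1  2  3  4  5  6  7  8
 A  1  0  1  2  3  4  5  6  7
 A  2  1  0  1  2  3  4  5  6
 G  3  2  1  1  2  3  4  5  6
 T  4  3  2  1  2  2  3  4  5
 T  5  4  3  2  2  2  3  4  5
 A  6  5  4  3  2  3  2  3  4
 A  7  6  5  4  3  3  3  3  4
 T  8  7  6  5  4  3  4  4  4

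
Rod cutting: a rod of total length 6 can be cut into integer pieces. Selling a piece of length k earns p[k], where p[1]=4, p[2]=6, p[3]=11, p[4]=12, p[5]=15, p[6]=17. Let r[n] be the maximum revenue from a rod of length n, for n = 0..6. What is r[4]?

16

   n    0    1    2    3    4    5    6
r[n]    0    4    8   12   16   20   24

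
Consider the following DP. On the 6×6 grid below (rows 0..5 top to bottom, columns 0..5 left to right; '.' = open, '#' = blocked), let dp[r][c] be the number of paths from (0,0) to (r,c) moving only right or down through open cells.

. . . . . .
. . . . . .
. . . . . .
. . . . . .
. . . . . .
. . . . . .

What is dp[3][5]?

56

r\c   0   1   2   3   4   5
  0   1   1   1   1   1   1
  1   1   2   3   4   5   6
  2   1   3   6  10  15  21
  3   1   4  10  20  35  56
  4   1   5  15  35  70 126
  5   1   6  21  56 126 252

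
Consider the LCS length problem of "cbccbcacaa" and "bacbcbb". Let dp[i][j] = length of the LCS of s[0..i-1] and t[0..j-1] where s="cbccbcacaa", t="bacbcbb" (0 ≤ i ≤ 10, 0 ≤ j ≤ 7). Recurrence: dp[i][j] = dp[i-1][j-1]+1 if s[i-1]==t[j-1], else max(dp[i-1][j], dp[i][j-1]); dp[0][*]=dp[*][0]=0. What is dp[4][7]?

   ''  b  a  c  b  c  b  b
''  0  0  0  0  0  0  0  0
 c  0  0  0  1  1  1  1  1
 b  0  1  1  1  2  2  2  2
 c  0  1  1  2  2  3  3  3
 c  0  1  1  2  2  3  3  3
 b  0  1  1  2  3  3  4  4
 c  0  1  1  2  3  4  4  4
 a  0  1  2  2  3  4  4  4
 c  0  1  2  3  3  4  4  4
 a  0  1  2  3  3  4  4  4
 a  0  1  2  3  3  4  4  4

3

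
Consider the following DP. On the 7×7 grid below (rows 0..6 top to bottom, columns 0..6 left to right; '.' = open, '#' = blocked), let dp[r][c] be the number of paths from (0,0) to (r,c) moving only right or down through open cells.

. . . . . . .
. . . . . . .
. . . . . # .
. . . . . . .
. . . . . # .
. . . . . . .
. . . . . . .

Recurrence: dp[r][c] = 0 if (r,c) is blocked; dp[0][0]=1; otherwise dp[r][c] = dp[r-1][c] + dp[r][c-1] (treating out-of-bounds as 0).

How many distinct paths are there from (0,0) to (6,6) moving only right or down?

r\c   0   1   2   3   4   5   6
  0   1   1   1   1   1   1   1
  1   1   2   3   4   5   6   7
  2   1   3   6  10  15   0   7
  3   1   4  10  20  35  35  42
  4   1   5  15  35  70   0  42
  5   1   6  21  56 126 126 168
  6   1   7  28  84 210 336 504

504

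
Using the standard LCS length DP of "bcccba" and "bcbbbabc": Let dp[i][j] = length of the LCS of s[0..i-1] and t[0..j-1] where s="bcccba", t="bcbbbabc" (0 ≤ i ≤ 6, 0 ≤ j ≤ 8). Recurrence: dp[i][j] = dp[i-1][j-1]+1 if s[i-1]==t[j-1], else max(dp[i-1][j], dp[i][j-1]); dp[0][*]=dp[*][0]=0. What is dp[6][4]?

   ''  b  c  b  b  b  a  b  c
''  0  0  0  0  0  0  0  0  0
 b  0  1  1  1  1  1  1  1  1
 c  0  1  2  2  2  2  2  2  2
 c  0  1  2  2  2  2  2  2  3
 c  0  1  2  2  2  2  2  2  3
 b  0  1  2  3  3  3  3  3  3
 a  0  1  2  3  3  3  4  4  4

3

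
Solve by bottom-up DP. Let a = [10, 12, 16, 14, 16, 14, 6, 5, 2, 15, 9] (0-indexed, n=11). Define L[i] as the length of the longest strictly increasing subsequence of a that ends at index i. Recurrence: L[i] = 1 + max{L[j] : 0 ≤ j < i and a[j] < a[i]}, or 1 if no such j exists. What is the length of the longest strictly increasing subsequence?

4

   i    0    1    2    3    4    5    6    7    8    9   10
a[i]   10   12   16   14   16   14    6    5    2   15    9
L[i]    1    2    3    3    4    3    1    1    1    4    2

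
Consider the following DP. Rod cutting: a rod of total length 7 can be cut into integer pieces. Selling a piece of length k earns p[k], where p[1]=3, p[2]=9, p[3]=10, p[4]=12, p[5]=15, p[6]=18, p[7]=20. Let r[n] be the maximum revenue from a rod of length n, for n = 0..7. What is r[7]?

30

   n    0    1    2    3    4    5    6    7
r[n]    0    3    9   12   18   21   27   30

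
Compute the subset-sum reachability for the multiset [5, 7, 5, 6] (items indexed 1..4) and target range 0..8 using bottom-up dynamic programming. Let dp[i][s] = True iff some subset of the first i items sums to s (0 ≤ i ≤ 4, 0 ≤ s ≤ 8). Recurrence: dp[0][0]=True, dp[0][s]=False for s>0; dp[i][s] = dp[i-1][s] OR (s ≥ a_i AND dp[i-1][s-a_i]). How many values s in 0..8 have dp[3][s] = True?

3

i\s   0   1   2   3   4   5   6   7   8
  0   T   F   F   F   F   F   F   F   F
  1   T   F   F   F   F   T   F   F   F
  2   T   F   F   F   F   T   F   T   F
  3   T   F   F   F   F   T   F   T   F
  4   T   F   F   F   F   T   T   T   F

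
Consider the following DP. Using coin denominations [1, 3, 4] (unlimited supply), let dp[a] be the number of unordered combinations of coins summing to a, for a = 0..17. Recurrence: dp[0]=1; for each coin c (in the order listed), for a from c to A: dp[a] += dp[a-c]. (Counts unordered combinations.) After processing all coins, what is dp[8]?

6

after  coin     0     1     2     3     4     5     6     7     8     9    10    11    12    13    14    15    16    17
          1     1     1     1     1     1     1     1     1     1     1     1     1     1     1     1     1     1     1
          3     1     1     1     2     2     2     3     3     3     4     4     4     5     5     5     6     6     6
          4     1     1     1     2     3     3     4     5     6     7     8     9    11    12    13    15    17    18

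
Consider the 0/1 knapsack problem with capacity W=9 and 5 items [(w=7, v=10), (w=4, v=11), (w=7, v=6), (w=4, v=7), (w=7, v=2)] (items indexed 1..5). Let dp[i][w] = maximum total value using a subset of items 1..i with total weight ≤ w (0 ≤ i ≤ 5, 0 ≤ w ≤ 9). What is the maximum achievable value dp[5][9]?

18

i\w   0   1   2   3   4   5   6   7   8   9
  0   0   0   0   0   0   0   0   0   0   0
  1   0   0   0   0   0   0   0  10  10  10
  2   0   0   0   0  11  11  11  11  11  11
  3   0   0   0   0  11  11  11  11  11  11
  4   0   0   0   0  11  11  11  11  18  18
  5   0   0   0   0  11  11  11  11  18  18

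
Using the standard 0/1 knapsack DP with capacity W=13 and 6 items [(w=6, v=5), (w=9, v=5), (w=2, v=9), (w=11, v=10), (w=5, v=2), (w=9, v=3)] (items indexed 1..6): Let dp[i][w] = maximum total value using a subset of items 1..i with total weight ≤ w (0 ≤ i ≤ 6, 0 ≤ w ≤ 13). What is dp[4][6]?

i\w   0   1   2   3   4   5   6   7   8   9  10  11  12  13
  0   0   0   0   0   0   0   0   0   0   0   0   0   0   0
  1   0   0   0   0   0   0   5   5   5   5   5   5   5   5
  2   0   0   0   0   0   0   5   5   5   5   5   5   5   5
  3   0   0   9   9   9   9   9   9  14  14  14  14  14  14
  4   0   0   9   9   9   9   9   9  14  14  14  14  14  19
  5   0   0   9   9   9   9   9  11  14  14  14  14  14  19
  6   0   0   9   9   9   9   9  11  14  14  14  14  14  19

9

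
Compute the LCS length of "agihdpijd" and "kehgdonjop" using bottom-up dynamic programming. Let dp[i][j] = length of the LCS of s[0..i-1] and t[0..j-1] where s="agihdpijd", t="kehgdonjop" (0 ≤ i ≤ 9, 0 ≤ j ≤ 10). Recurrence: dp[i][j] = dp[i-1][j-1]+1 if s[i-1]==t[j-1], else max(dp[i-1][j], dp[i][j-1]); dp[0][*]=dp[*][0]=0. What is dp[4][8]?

   ''  k  e  h  g  d  o  n  j  o  p
''  0  0  0  0  0  0  0  0  0  0  0
 a  0  0  0  0  0  0  0  0  0  0  0
 g  0  0  0  0  1  1  1  1  1  1  1
 i  0  0  0  0  1  1  1  1  1  1  1
 h  0  0  0  1  1  1  1  1  1  1  1
 d  0  0  0  1  1  2  2  2  2  2  2
 p  0  0  0  1  1  2  2  2  2  2  3
 i  0  0  0  1  1  2  2  2  2  2  3
 j  0  0  0  1  1  2  2  2  3  3  3
 d  0  0  0  1  1  2  2  2  3  3  3

1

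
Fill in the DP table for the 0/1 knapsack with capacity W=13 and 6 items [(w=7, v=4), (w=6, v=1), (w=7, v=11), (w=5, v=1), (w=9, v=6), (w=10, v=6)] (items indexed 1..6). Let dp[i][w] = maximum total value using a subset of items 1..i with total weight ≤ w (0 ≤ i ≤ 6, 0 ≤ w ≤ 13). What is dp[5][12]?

i\w   0   1   2   3   4   5   6   7   8   9  10  11  12  13
  0   0   0   0   0   0   0   0   0   0   0   0   0   0   0
  1   0   0   0   0   0   0   0   4   4   4   4   4   4   4
  2   0   0   0   0   0   0   1   4   4   4   4   4   4   5
  3   0   0   0   0   0   0   1  11  11  11  11  11  11  12
  4   0   0   0   0   0   1   1  11  11  11  11  11  12  12
  5   0   0   0   0   0   1   1  11  11  11  11  11  12  12
  6   0   0   0   0   0   1   1  11  11  11  11  11  12  12

12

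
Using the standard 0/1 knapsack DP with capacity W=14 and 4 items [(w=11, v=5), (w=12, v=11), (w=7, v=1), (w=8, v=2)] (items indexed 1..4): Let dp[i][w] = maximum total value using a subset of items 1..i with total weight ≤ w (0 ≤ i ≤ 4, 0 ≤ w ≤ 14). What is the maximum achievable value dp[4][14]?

11

i\w   0   1   2   3   4   5   6   7   8   9  10  11  12  13  14
  0   0   0   0   0   0   0   0   0   0   0   0   0   0   0   0
  1   0   0   0   0   0   0   0   0   0   0   0   5   5   5   5
  2   0   0   0   0   0   0   0   0   0   0   0   5  11  11  11
  3   0   0   0   0   0   0   0   1   1   1   1   5  11  11  11
  4   0   0   0   0   0   0   0   1   2   2   2   5  11  11  11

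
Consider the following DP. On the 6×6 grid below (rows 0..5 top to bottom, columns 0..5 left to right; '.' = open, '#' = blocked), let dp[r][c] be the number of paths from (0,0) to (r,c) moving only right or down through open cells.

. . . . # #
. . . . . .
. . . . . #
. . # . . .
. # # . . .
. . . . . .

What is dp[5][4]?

45

r\c   0   1   2   3   4   5
  0   1   1   1   1   0   0
  1   1   2   3   4   4   4
  2   1   3   6  10  14   0
  3   1   4   0  10  24  24
  4   1   0   0  10  34  58
  5   1   1   1  11  45 103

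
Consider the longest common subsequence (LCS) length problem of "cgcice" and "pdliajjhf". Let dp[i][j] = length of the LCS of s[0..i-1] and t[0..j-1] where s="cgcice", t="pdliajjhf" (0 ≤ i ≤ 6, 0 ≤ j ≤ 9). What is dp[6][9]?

1

   ''  p  d  l  i  a  j  j  h  f
''  0  0  0  0  0  0  0  0  0  0
 c  0  0  0  0  0  0  0  0  0  0
 g  0  0  0  0  0  0  0  0  0  0
 c  0  0  0  0  0  0  0  0  0  0
 i  0  0  0  0  1  1  1  1  1  1
 c  0  0  0  0  1  1  1  1  1  1
 e  0  0  0  0  1  1  1  1  1  1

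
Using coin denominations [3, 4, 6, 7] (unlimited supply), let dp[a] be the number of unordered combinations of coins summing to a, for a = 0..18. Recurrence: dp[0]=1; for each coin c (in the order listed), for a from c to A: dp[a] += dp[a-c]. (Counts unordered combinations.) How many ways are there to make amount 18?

8

after  coin     0     1     2     3     4     5     6     7     8     9    10    11    12    13    14    15    16    17    18
          3     1     0     0     1     0     0     1     0     0     1     0     0     1     0     0     1     0     0     1
          4     1     0     0     1     1     0     1     1     1     1     1     1     2     1     1     2     2     1     2
          6     1     0     0     1     1     0     2     1     1     2     2     1     4     2     2     4     4     2     6
          7     1     0     0     1     1     0     2     2     1     2     3     2     4     4     4     5     6     5     8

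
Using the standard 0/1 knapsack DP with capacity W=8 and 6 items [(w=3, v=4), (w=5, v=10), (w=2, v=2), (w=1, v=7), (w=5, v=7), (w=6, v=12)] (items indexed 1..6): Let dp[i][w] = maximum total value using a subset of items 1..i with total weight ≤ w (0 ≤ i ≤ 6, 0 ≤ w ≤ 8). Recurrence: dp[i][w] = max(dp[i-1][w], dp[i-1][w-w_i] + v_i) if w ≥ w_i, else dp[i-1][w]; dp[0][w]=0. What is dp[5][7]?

17

i\w   0   1   2   3   4   5   6   7   8
  0   0   0   0   0   0   0   0   0   0
  1   0   0   0   4   4   4   4   4   4
  2   0   0   0   4   4  10  10  10  14
  3   0   0   2   4   4  10  10  12  14
  4   0   7   7   9  11  11  17  17  19
  5   0   7   7   9  11  11  17  17  19
  6   0   7   7   9  11  11  17  19  19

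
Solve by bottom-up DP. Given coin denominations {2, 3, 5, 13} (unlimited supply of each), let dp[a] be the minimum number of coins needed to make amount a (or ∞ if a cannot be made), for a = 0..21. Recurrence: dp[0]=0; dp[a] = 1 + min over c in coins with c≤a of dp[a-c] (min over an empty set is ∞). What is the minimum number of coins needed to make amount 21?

 a  0  1  2  3  4  5  6  7  8  9 10 11 12 13 14 15 16 17 18 19 20 21
dp  0  -  1  1  2  1  2  2  2  3  2  3  3  1  4  2  2  3  2  3  3  3
(- denotes ∞ / unreachable)

3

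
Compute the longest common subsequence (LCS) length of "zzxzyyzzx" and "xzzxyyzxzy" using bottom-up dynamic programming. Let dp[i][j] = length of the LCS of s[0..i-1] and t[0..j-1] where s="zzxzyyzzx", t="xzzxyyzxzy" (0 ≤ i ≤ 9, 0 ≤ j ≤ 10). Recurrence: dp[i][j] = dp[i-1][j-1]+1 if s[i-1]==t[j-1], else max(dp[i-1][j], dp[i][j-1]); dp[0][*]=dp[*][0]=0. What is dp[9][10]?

7

   ''  x  z  z  x  y  y  z  x  z  y
''  0  0  0  0  0  0  0  0  0  0  0
 z  0  0  1  1  1  1  1  1  1  1  1
 z  0  0  1  2  2  2  2  2  2  2  2
 x  0  1  1  2  3  3  3  3  3  3  3
 z  0  1  2  2  3  3  3  4  4  4  4
 y  0  1  2  2  3  4  4  4  4  4  5
 y  0  1  2  2  3  4  5  5  5  5  5
 z  0  1  2  3  3  4  5  6  6  6  6
 z  0  1  2  3  3  4  5  6  6  7  7
 x  0  1  2  3  4  4  5  6  7  7  7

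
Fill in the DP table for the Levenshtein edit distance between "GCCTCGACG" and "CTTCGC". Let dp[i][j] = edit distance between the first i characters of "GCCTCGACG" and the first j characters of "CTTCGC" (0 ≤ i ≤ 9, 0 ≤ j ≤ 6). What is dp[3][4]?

   ''  C  T  T  C  G  C
''  0  1  2  3  4  5  6
 G  1  1  2  3  4  4  5
 C  2  1  2  3  3  4  4
 C  3  2  2  3  3  4  4
 T  4  3  2  2  3  4  5
 C  5  4  3  3  2  3  4
 G  6  5  4  4  3  2  3
 A  7  6  5  5  4  3  3
 C  8  7  6  6  5  4  3
 G  9  8  7  7  6  5  4

3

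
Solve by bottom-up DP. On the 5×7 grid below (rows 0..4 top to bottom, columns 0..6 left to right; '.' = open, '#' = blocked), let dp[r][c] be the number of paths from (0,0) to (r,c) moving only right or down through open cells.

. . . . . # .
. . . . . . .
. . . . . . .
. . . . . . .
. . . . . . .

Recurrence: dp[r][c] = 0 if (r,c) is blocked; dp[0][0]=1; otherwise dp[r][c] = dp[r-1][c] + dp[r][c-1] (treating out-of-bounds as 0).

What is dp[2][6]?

25

r\c   0   1   2   3   4   5   6
  0   1   1   1   1   1   0   0
  1   1   2   3   4   5   5   5
  2   1   3   6  10  15  20  25
  3   1   4  10  20  35  55  80
  4   1   5  15  35  70 125 205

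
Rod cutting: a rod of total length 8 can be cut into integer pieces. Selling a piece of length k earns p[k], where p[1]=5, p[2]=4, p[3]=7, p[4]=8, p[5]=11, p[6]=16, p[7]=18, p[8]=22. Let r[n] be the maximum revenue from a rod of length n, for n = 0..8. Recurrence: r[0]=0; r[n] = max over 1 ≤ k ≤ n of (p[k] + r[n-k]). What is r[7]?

   n    0    1    2    3    4    5    6    7    8
r[n]    0    5   10   15   20   25   30   35   40

35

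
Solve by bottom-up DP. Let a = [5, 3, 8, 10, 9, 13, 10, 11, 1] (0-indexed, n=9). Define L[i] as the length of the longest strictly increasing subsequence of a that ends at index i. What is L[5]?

4

   i    0    1    2    3    4    5    6    7    8
a[i]    5    3    8   10    9   13   10   11    1
L[i]    1    1    2    3    3    4    4    5    1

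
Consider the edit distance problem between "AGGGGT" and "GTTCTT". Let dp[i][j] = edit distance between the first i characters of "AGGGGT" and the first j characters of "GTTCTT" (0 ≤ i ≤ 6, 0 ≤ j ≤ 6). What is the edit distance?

   ''  G  T  T  C  T  T
''  0  1  2  3  4  5  6
 A  1  1  2  3  4  5  6
 G  2  1  2  3  4  5  6
 G  3  2  2  3  4  5  6
 G  4  3  3  3  4  5  6
 G  5  4  4  4  4  5  6
 T  6  5  4  4  5  4  5

5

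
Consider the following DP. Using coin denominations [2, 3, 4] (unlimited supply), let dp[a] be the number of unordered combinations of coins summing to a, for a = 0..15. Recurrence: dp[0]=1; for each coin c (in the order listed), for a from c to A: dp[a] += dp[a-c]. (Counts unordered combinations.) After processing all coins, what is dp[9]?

after  coin     0     1     2     3     4     5     6     7     8     9    10    11    12    13    14    15
          2     1     0     1     0     1     0     1     0     1     0     1     0     1     0     1     0
          3     1     0     1     1     1     1     2     1     2     2     2     2     3     2     3     3
          4     1     0     1     1     2     1     3     2     4     3     5     4     7     5     8     7

3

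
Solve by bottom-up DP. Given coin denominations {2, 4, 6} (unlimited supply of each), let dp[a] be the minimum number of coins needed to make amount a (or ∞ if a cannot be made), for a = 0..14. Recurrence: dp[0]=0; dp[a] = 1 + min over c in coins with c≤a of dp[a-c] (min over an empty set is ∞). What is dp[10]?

2

 a  0  1  2  3  4  5  6  7  8  9 10 11 12 13 14
dp  0  -  1  -  1  -  1  -  2  -  2  -  2  -  3
(- denotes ∞ / unreachable)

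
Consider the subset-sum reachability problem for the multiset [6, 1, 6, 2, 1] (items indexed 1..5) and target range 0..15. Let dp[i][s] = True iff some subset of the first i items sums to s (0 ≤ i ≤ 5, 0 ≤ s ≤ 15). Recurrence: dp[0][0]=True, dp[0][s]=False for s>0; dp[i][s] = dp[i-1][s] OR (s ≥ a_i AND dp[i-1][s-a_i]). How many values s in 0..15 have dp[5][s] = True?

i\s   0   1   2   3   4   5   6   7   8   9  10  11  12  13  14  15
  0   T   F   F   F   F   F   F   F   F   F   F   F   F   F   F   F
  1   T   F   F   F   F   F   T   F   F   F   F   F   F   F   F   F
  2   T   T   F   F   F   F   T   T   F   F   F   F   F   F   F   F
  3   T   T   F   F   F   F   T   T   F   F   F   F   T   T   F   F
  4   T   T   T   T   F   F   T   T   T   T   F   F   T   T   T   T
  5   T   T   T   T   T   F   T   T   T   T   T   F   T   T   T   T

14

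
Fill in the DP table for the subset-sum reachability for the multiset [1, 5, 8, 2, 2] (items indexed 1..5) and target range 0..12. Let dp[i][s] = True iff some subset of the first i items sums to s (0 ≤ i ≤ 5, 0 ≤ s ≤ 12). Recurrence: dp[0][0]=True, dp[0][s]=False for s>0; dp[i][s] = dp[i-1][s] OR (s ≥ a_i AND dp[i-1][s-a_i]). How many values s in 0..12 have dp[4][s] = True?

i\s   0   1   2   3   4   5   6   7   8   9  10  11  12
  0   T   F   F   F   F   F   F   F   F   F   F   F   F
  1   T   T   F   F   F   F   F   F   F   F   F   F   F
  2   T   T   F   F   F   T   T   F   F   F   F   F   F
  3   T   T   F   F   F   T   T   F   T   T   F   F   F
  4   T   T   T   T   F   T   T   T   T   T   T   T   F
  5   T   T   T   T   T   T   T   T   T   T   T   T   T

11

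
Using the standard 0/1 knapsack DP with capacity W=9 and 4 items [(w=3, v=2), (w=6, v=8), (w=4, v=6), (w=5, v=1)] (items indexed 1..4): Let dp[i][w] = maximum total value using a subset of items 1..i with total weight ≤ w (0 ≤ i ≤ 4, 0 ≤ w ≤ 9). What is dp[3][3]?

i\w   0   1   2   3   4   5   6   7   8   9
  0   0   0   0   0   0   0   0   0   0   0
  1   0   0   0   2   2   2   2   2   2   2
  2   0   0   0   2   2   2   8   8   8  10
  3   0   0   0   2   6   6   8   8   8  10
  4   0   0   0   2   6   6   8   8   8  10

2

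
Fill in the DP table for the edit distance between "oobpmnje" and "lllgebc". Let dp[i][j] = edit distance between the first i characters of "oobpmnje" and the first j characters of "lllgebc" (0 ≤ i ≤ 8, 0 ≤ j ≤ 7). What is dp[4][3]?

   ''  l  l  l  g  e  b  c
''  0  1  2  3  4  5  6  7
 o  1  1  2  3  4  5  6  7
 o  2  2  2  3  4  5  6  7
 b  3  3  3  3  4  5  5  6
 p  4  4  4  4  4  5  6  6
 m  5  5  5  5  5  5  6  7
 n  6  6  6  6  6  6  6  7
 j  7  7  7  7  7  7  7  7
 e  8  8  8  8  8  7  8  8

4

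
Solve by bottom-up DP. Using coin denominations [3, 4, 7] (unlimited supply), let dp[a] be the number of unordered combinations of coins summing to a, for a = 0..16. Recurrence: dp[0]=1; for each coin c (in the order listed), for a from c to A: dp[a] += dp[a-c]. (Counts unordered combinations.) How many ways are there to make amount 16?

after  coin     0     1     2     3     4     5     6     7     8     9    10    11    12    13    14    15    16
          3     1     0     0     1     0     0     1     0     0     1     0     0     1     0     0     1     0
          4     1     0     0     1     1     0     1     1     1     1     1     1     2     1     1     2     2
          7     1     0     0     1     1     0     1     2     1     1     2     2     2     2     3     3     3

3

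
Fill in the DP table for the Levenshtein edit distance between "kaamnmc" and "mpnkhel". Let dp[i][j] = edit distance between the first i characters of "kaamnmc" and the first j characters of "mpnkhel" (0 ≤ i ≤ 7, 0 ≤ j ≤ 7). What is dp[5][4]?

   ''  m  p  n  k  h  e  l
''  0  1  2  3  4  5  6  7
 k  1  1  2  3  3  4  5  6
 a  2  2  2  3  4  4  5  6
 a  3  3  3  3  4  5  5  6
 m  4  3  4  4  4  5  6  6
 n  5  4  4  4  5  5  6  7
 m  6  5  5  5  5  6  6  7
 c  7  6  6  6  6  6  7  7

5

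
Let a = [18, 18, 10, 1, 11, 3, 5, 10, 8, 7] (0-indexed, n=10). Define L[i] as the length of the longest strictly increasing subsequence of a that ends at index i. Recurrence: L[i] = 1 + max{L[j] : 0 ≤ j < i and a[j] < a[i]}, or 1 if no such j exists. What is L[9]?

   i    0    1    2    3    4    5    6    7    8    9
a[i]   18   18   10    1   11    3    5   10    8    7
L[i]    1    1    1    1    2    2    3    4    4    4

4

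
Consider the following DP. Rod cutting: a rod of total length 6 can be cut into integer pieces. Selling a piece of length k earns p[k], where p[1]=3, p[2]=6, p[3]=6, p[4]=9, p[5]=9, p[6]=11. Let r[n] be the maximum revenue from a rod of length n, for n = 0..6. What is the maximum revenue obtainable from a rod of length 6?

18

   n    0    1    2    3    4    5    6
r[n]    0    3    6    9   12   15   18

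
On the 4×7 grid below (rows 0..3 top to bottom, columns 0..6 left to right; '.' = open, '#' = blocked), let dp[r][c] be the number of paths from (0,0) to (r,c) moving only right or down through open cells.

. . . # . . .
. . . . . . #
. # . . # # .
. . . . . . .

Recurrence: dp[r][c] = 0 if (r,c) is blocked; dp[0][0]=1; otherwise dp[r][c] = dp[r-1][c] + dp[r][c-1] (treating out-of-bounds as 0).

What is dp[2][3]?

r\c   0   1   2   3   4   5   6
  0   1   1   1   0   0   0   0
  1   1   2   3   3   3   3   0
  2   1   0   3   6   0   0   0
  3   1   1   4  10  10  10  10

6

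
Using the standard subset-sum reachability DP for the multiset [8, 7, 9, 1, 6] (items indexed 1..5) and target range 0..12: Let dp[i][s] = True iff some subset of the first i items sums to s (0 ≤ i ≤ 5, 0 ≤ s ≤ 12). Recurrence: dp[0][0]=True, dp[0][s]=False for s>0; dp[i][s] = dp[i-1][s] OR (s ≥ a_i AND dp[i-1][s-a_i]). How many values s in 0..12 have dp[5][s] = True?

7

i\s   0   1   2   3   4   5   6   7   8   9  10  11  12
  0   T   F   F   F   F   F   F   F   F   F   F   F   F
  1   T   F   F   F   F   F   F   F   T   F   F   F   F
  2   T   F   F   F   F   F   F   T   T   F   F   F   F
  3   T   F   F   F   F   F   F   T   T   T   F   F   F
  4   T   T   F   F   F   F   F   T   T   T   T   F   F
  5   T   T   F   F   F   F   T   T   T   T   T   F   F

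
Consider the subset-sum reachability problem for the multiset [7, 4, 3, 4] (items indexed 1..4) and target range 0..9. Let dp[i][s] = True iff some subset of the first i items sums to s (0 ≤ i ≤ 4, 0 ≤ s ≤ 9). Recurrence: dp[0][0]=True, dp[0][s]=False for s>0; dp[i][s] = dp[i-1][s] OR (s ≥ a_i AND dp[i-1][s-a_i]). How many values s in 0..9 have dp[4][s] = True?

5

i\s   0   1   2   3   4   5   6   7   8   9
  0   T   F   F   F   F   F   F   F   F   F
  1   T   F   F   F   F   F   F   T   F   F
  2   T   F   F   F   T   F   F   T   F   F
  3   T   F   F   T   T   F   F   T   F   F
  4   T   F   F   T   T   F   F   T   T   F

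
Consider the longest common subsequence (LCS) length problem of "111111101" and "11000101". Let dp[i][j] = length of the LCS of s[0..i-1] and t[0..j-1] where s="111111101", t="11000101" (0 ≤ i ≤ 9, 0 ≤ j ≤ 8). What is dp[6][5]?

   ''  1  1  0  0  0  1  0  1
''  0  0  0  0  0  0  0  0  0
 1  0  1  1  1  1  1  1  1  1
 1  0  1  2  2  2  2  2  2  2
 1  0  1  2  2  2  2  3  3  3
 1  0  1  2  2  2  2  3  3  4
 1  0  1  2  2  2  2  3  3  4
 1  0  1  2  2  2  2  3  3  4
 1  0  1  2  2  2  2  3  3  4
 0  0  1  2  3  3  3  3  4  4
 1  0  1  2  3  3  3  4  4  5

2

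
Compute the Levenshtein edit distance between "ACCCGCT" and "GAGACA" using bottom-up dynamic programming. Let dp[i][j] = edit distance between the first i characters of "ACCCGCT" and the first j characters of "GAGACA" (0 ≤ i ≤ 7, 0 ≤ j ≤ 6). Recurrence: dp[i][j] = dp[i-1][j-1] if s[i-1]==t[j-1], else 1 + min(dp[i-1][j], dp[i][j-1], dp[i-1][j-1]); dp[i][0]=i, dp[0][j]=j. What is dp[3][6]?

   ''  G  A  G  A  C  A
''  0  1  2  3  4  5  6
 A  1  1  1  2  3  4  5
 C  2  2  2  2  3  3  4
 C  3  3  3  3  3  3  4
 C  4  4  4  4  4  3  4
 G  5  4  5  4  5  4  4
 C  6  5  5  5  5  5  5
 T  7  6  6  6  6  6  6

4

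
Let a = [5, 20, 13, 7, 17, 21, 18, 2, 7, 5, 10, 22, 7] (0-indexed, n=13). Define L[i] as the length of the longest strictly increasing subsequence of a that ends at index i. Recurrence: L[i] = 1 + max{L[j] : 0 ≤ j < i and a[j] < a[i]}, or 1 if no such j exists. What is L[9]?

   i    0    1    2    3    4    5    6    7    8    9   10   11   12
a[i]    5   20   13    7   17   21   18    2    7    5   10   22    7
L[i]    1    2    2    2    3    4    4    1    2    2    3    5    3

2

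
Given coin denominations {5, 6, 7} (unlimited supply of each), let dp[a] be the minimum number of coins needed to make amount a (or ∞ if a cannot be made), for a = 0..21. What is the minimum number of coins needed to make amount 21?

3

 a  0  1  2  3  4  5  6  7  8  9 10 11 12 13 14 15 16 17 18 19 20 21
dp  0  -  -  -  -  1  1  1  -  -  2  2  2  2  2  3  3  3  3  3  3  3
(- denotes ∞ / unreachable)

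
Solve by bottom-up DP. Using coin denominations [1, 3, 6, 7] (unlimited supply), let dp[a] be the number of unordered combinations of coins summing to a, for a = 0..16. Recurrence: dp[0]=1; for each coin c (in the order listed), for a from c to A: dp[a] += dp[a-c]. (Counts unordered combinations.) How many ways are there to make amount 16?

after  coin     0     1     2     3     4     5     6     7     8     9    10    11    12    13    14    15    16
          1     1     1     1     1     1     1     1     1     1     1     1     1     1     1     1     1     1
          3     1     1     1     2     2     2     3     3     3     4     4     4     5     5     5     6     6
          6     1     1     1     2     2     2     4     4     4     6     6     6     9     9     9    12    12
          7     1     1     1     2     2     2     4     5     5     7     8     8    11    13    14    17    19

19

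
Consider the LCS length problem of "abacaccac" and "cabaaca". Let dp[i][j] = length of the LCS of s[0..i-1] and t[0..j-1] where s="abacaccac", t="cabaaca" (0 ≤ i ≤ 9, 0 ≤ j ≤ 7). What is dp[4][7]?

4

   ''  c  a  b  a  a  c  a
''  0  0  0  0  0  0  0  0
 a  0  0  1  1  1  1  1  1
 b  0  0  1  2  2  2  2  2
 a  0  0  1  2  3  3  3  3
 c  0  1  1  2  3  3  4  4
 a  0  1  2  2  3  4  4  5
 c  0  1  2  2  3  4  5  5
 c  0  1  2  2  3  4  5  5
 a  0  1  2  2  3  4  5  6
 c  0  1  2  2  3  4  5  6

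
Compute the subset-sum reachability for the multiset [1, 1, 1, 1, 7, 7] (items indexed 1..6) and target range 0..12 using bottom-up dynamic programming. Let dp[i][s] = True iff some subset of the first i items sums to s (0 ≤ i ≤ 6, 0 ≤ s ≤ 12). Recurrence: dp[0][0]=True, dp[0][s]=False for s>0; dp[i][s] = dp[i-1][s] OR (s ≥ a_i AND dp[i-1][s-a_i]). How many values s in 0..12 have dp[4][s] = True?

5

i\s   0   1   2   3   4   5   6   7   8   9  10  11  12
  0   T   F   F   F   F   F   F   F   F   F   F   F   F
  1   T   T   F   F   F   F   F   F   F   F   F   F   F
  2   T   T   T   F   F   F   F   F   F   F   F   F   F
  3   T   T   T   T   F   F   F   F   F   F   F   F   F
  4   T   T   T   T   T   F   F   F   F   F   F   F   F
  5   T   T   T   T   T   F   F   T   T   T   T   T   F
  6   T   T   T   T   T   F   F   T   T   T   T   T   F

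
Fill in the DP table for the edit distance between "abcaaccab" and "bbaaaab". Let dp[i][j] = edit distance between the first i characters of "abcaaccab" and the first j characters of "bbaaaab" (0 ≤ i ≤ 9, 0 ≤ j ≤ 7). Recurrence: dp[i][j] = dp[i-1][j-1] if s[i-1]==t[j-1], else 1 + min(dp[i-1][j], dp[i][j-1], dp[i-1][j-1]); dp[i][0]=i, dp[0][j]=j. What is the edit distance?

   ''  b  b  a  a  a  a  b
''  0  1  2  3  4  5  6  7
 a  1  1  2  2  3  4  5  6
 b  2  1  1  2  3  4  5  5
 c  3  2  2  2  3  4  5  6
 a  4  3  3  2  2  3  4  5
 a  5  4  4  3  2  2  3  4
 c  6  5  5  4  3  3  3  4
 c  7  6  6  5  4  4  4  4
 a  8  7  7  6  5  4  4  5
 b  9  8  7  7  6  5  5  4

4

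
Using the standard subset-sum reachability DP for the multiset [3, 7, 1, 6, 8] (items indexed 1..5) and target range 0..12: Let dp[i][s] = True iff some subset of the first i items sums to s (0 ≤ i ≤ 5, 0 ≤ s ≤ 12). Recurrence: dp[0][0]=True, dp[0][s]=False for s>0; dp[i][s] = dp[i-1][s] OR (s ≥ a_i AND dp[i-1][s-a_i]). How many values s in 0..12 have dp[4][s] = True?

i\s   0   1   2   3   4   5   6   7   8   9  10  11  12
  0   T   F   F   F   F   F   F   F   F   F   F   F   F
  1   T   F   F   T   F   F   F   F   F   F   F   F   F
  2   T   F   F   T   F   F   F   T   F   F   T   F   F
  3   T   T   F   T   T   F   F   T   T   F   T   T   F
  4   T   T   F   T   T   F   T   T   T   T   T   T   F
  5   T   T   F   T   T   F   T   T   T   T   T   T   T

10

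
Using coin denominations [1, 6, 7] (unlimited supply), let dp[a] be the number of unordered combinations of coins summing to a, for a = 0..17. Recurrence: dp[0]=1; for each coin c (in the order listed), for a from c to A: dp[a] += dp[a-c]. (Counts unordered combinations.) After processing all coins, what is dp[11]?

after  coin     0     1     2     3     4     5     6     7     8     9    10    11    12    13    14    15    16    17
          1     1     1     1     1     1     1     1     1     1     1     1     1     1     1     1     1     1     1
          6     1     1     1     1     1     1     2     2     2     2     2     2     3     3     3     3     3     3
          7     1     1     1     1     1     1     2     3     3     3     3     3     4     5     6     6     6     6

3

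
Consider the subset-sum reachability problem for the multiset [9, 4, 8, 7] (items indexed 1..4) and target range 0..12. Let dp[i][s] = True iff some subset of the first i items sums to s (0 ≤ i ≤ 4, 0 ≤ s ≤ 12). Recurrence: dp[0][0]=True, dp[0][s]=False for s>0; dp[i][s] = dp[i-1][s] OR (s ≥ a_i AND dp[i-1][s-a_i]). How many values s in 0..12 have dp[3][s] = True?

5

i\s   0   1   2   3   4   5   6   7   8   9  10  11  12
  0   T   F   F   F   F   F   F   F   F   F   F   F   F
  1   T   F   F   F   F   F   F   F   F   T   F   F   F
  2   T   F   F   F   T   F   F   F   F   T   F   F   F
  3   T   F   F   F   T   F   F   F   T   T   F   F   T
  4   T   F   F   F   T   F   F   T   T   T   F   T   T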